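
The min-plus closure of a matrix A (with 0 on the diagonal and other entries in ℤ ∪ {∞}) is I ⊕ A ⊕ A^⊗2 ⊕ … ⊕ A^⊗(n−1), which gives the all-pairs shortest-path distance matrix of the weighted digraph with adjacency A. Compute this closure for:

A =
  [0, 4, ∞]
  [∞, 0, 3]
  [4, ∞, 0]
Closure =
  [0, 4, 7]
  [7, 0, 3]
  [4, 8, 0]

This is the Floyd-Warshall all-pairs shortest-path computation. For each intermediate vertex k = 0, 1, …, 2, update dist[i][j] ← min(dist[i][j], dist[i][k] + dist[k][j]). The final matrix gives, for each (i, j), the minimum total weight of any directed path from i to j (possibly empty when i = j).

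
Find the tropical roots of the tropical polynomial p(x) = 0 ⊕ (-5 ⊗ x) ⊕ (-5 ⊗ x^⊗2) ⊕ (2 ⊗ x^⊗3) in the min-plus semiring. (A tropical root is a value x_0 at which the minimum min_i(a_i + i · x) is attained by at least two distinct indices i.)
Roots: {-7, 0, 5}

Each tropical root is a break point of the lower envelope of the lines y = a_i + i · x (there are 4 lines, with slopes 0, 1, ..., 3). Only the lines that attain the minimum somewhere contribute to roots; other lines are dominated. Here the surviving (envelope) indices are i = 3, i = 2, i = 1, i = 0.
Intersections between consecutive envelope lines give the roots: for adjacent envelope indices i < j the intersection is x = (a_i − a_j) / (j − i). Reading off the sorted break points: {-7, 0, 5}.
Verification: at each break x_0, at least two indices attain the minimum of min_i(a_i + i · x_0).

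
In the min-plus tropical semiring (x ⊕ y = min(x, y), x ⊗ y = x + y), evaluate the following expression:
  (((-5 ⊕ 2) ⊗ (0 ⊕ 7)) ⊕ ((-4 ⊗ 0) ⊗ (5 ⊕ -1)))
(((-5 ⊕ 2) ⊗ (0 ⊕ 7)) ⊕ ((-4 ⊗ 0) ⊗ (5 ⊕ -1))) = -5

Expand innermost to outermost. Recall ⊕ takes the minimum of its arguments and ⊗ takes their sum. Working out the expression (((-5 ⊕ 2) ⊗ (0 ⊕ 7)) ⊕ ((-4 ⊗ 0) ⊗ (5 ⊕ -1))) gives -5.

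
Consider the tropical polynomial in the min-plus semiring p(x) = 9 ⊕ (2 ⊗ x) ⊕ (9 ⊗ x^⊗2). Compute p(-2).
p(-2) = 0

A tropical monomial a ⊗ x^⊗i evaluates to a + i · x. Evaluating each term at x = -2:
  Term 0 contributes 9 + 0 · -2 = 9
  Term 1 contributes 2 + 1 · -2 = 0
  Term 2 contributes 9 + 2 · -2 = 5
p(-2) = ⊕ of these = min[9, 0, 5] = 0.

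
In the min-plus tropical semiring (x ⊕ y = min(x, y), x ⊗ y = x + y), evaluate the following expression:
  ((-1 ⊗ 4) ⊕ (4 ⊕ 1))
((-1 ⊗ 4) ⊕ (4 ⊕ 1)) = 1

Expand innermost to outermost. Recall ⊕ takes the minimum of its arguments and ⊗ takes their sum. Working out the expression ((-1 ⊗ 4) ⊕ (4 ⊕ 1)) gives 1.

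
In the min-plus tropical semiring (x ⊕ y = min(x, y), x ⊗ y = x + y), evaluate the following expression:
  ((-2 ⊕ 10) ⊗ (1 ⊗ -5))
((-2 ⊕ 10) ⊗ (1 ⊗ -5)) = -6

Expand innermost to outermost. Recall ⊕ takes the minimum of its arguments and ⊗ takes their sum. Working out the expression ((-2 ⊕ 10) ⊗ (1 ⊗ -5)) gives -6.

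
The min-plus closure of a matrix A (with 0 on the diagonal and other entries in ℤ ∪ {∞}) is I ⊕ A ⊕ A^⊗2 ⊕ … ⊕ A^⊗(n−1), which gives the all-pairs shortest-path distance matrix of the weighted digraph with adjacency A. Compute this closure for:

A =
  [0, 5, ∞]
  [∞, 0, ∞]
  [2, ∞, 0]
Closure =
  [0, 5, ∞]
  [∞, 0, ∞]
  [2, 7, 0]

This is the Floyd-Warshall all-pairs shortest-path computation. For each intermediate vertex k = 0, 1, …, 2, update dist[i][j] ← min(dist[i][j], dist[i][k] + dist[k][j]). The final matrix gives, for each (i, j), the minimum total weight of any directed path from i to j (possibly empty when i = j).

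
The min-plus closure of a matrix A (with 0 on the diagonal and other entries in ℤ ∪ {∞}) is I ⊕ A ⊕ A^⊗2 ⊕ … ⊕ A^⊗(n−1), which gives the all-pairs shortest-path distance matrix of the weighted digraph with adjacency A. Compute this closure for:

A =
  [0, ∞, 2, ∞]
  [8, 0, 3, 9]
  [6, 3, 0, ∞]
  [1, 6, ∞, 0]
Closure =
  [0, 5, 2, 14]
  [8, 0, 3, 9]
  [6, 3, 0, 12]
  [1, 6, 3, 0]

This is the Floyd-Warshall all-pairs shortest-path computation. For each intermediate vertex k = 0, 1, …, 3, update dist[i][j] ← min(dist[i][j], dist[i][k] + dist[k][j]). The final matrix gives, for each (i, j), the minimum total weight of any directed path from i to j (possibly empty when i = j).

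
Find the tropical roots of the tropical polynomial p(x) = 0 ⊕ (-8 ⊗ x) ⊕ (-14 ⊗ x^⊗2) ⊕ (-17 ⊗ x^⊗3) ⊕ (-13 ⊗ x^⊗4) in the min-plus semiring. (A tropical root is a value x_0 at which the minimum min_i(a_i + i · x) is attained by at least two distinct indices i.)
Roots: {-4, 3, 6, 8}

Each tropical root is a break point of the lower envelope of the lines y = a_i + i · x (there are 5 lines, with slopes 0, 1, ..., 4). Only the lines that attain the minimum somewhere contribute to roots; other lines are dominated. Here the surviving (envelope) indices are i = 4, i = 3, i = 2, i = 1, i = 0.
Intersections between consecutive envelope lines give the roots: for adjacent envelope indices i < j the intersection is x = (a_i − a_j) / (j − i). Reading off the sorted break points: {-4, 3, 6, 8}.
Verification: at each break x_0, at least two indices attain the minimum of min_i(a_i + i · x_0).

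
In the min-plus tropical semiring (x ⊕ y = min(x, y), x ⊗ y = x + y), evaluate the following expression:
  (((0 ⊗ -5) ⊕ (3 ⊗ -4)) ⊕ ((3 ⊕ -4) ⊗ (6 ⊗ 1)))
(((0 ⊗ -5) ⊕ (3 ⊗ -4)) ⊕ ((3 ⊕ -4) ⊗ (6 ⊗ 1))) = -5

Expand innermost to outermost. Recall ⊕ takes the minimum of its arguments and ⊗ takes their sum. Working out the expression (((0 ⊗ -5) ⊕ (3 ⊗ -4)) ⊕ ((3 ⊕ -4) ⊗ (6 ⊗ 1))) gives -5.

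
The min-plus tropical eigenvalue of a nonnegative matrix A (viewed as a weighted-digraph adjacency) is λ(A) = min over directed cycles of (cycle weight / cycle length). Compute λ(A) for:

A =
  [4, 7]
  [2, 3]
λ(A) = 3

Enumerate directed cycles and compute their means (weight / length). Sample:
  cycle 0 → 0: weight = 4, length = 1, mean = 4/1 ≈ 4.000
  cycle 1 → 1: weight = 3, length = 1, mean = 3/1 ≈ 3.000
  cycle 0 → 1 → 0: weight = 9, length = 2, mean = 9/2 ≈ 4.500
  cycle 1 → 0 → 1: weight = 9, length = 2, mean = 9/2 ≈ 4.500
Minimum mean = 3.000, attained e.g. along the cycle 1 → 1 with weight 3 and length 1. So λ(A) = 3/1 = 3.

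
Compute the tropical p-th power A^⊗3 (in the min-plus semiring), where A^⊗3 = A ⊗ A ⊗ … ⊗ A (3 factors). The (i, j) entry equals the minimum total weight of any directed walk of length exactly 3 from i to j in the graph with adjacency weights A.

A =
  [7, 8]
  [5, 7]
A^⊗3 =
  [20, 21]
  [18, 20]

Each entry (A^⊗3)_ij equals the minimum over all length-3 walks i = v_0 → v_1 → … → v_3 = j of Σ_t A[v_t][v_{t+1}]. For example, for (i, j) = (0, 1) we minimise over 4 possible intermediate vertex sequences; the minimum is 21, attained along the walk 0 → 1 → 0 → 1.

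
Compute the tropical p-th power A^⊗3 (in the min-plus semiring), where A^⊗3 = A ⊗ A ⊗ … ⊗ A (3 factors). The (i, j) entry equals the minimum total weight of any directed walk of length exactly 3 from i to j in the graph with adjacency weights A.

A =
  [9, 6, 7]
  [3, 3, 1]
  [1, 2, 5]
A^⊗3 =
  [8, 9, 10]
  [5, 6, 4]
  [4, 5, 6]

Each entry (A^⊗3)_ij equals the minimum over all length-3 walks i = v_0 → v_1 → … → v_3 = j of Σ_t A[v_t][v_{t+1}]. For example, for (i, j) = (0, 2) we minimise over 9 possible intermediate vertex sequences; the minimum is 10, attained along the walk 0 → 1 → 1 → 2.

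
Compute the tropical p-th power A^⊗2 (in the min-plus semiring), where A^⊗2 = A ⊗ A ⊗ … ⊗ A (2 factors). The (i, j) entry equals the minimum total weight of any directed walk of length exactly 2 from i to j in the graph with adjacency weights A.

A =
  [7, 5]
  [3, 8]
A^⊗2 =
  [8, 12]
  [10, 8]

Each entry (A^⊗2)_ij equals the minimum over all length-2 walks i = v_0 → v_1 → … → v_2 = j of Σ_t A[v_t][v_{t+1}]. For example, for (i, j) = (0, 1) we minimise over 2 possible intermediate vertex sequences; the minimum is 12, attained along the walk 0 → 0 → 1.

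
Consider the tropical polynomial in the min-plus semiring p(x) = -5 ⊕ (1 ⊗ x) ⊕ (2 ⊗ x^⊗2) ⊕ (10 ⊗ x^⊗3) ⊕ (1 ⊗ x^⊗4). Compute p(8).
p(8) = -5

A tropical monomial a ⊗ x^⊗i evaluates to a + i · x. Evaluating each term at x = 8:
  Term 0 contributes -5 + 0 · 8 = -5
  Term 1 contributes 1 + 1 · 8 = 9
  Term 2 contributes 2 + 2 · 8 = 18
  Term 3 contributes 10 + 3 · 8 = 34
  Term 4 contributes 1 + 4 · 8 = 33
p(8) = ⊕ of these = min[-5, 9, 18, 34, 33] = -5.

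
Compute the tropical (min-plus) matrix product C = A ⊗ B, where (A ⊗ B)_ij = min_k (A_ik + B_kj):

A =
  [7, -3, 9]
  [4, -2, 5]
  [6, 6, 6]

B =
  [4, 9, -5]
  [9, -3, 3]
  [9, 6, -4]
A ⊗ B =
  [6, -6, 0]
  [7, -5, -1]
  [10, 3, 1]

Apply the min-plus product entry-by-entry:
  C[0][0] = min over k of (A[0][0] + B[0][0] = 7 + 4 = 11, A[0][1] + B[1][0] = -3 + 9 = 6, A[0][2] + B[2][0] = 9 + 9 = 18) = 6 (attained at k = 1)
  C[0][1] = min over k of (A[0][0] + B[0][1] = 7 + 9 = 16, A[0][1] + B[1][1] = -3 + -3 = -6, A[0][2] + B[2][1] = 9 + 6 = 15) = -6 (attained at k = 1)
  C[0][2] = min over k of (A[0][0] + B[0][2] = 7 + -5 = 2, A[0][1] + B[1][2] = -3 + 3 = 0, A[0][2] + B[2][2] = 9 + -4 = 5) = 0 (attained at k = 1)
  C[1][0] = min over k of (A[1][0] + B[0][0] = 4 + 4 = 8, A[1][1] + B[1][0] = -2 + 9 = 7, A[1][2] + B[2][0] = 5 + 9 = 14) = 7 (attained at k = 1)
  C[1][1] = min over k of (A[1][0] + B[0][1] = 4 + 9 = 13, A[1][1] + B[1][1] = -2 + -3 = -5, A[1][2] + B[2][1] = 5 + 6 = 11) = -5 (attained at k = 1)
  C[1][2] = min over k of (A[1][0] + B[0][2] = 4 + -5 = -1, A[1][1] + B[1][2] = -2 + 3 = 1, A[1][2] + B[2][2] = 5 + -4 = 1) = -1 (attained at k = 0)
  C[2][0] = min over k of (A[2][0] + B[0][0] = 6 + 4 = 10, A[2][1] + B[1][0] = 6 + 9 = 15, A[2][2] + B[2][0] = 6 + 9 = 15) = 10 (attained at k = 0)
  C[2][1] = min over k of (A[2][0] + B[0][1] = 6 + 9 = 15, A[2][1] + B[1][1] = 6 + -3 = 3, A[2][2] + B[2][1] = 6 + 6 = 12) = 3 (attained at k = 1)
  C[2][2] = min over k of (A[2][0] + B[0][2] = 6 + -5 = 1, A[2][1] + B[1][2] = 6 + 3 = 9, A[2][2] + B[2][2] = 6 + -4 = 2) = 1 (attained at k = 0)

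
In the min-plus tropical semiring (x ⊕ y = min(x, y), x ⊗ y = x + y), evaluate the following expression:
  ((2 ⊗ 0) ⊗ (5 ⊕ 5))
((2 ⊗ 0) ⊗ (5 ⊕ 5)) = 7

Expand innermost to outermost. Recall ⊕ takes the minimum of its arguments and ⊗ takes their sum. Working out the expression ((2 ⊗ 0) ⊗ (5 ⊕ 5)) gives 7.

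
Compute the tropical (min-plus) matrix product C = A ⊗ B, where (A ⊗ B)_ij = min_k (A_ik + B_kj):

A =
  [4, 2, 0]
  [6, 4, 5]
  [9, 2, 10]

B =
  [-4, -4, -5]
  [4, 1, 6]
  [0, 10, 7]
A ⊗ B =
  [0, 0, -1]
  [2, 2, 1]
  [5, 3, 4]

Apply the min-plus product entry-by-entry:
  C[0][0] = min over k of (A[0][0] + B[0][0] = 4 + -4 = 0, A[0][1] + B[1][0] = 2 + 4 = 6, A[0][2] + B[2][0] = 0 + 0 = 0) = 0 (attained at k = 0)
  C[0][1] = min over k of (A[0][0] + B[0][1] = 4 + -4 = 0, A[0][1] + B[1][1] = 2 + 1 = 3, A[0][2] + B[2][1] = 0 + 10 = 10) = 0 (attained at k = 0)
  C[0][2] = min over k of (A[0][0] + B[0][2] = 4 + -5 = -1, A[0][1] + B[1][2] = 2 + 6 = 8, A[0][2] + B[2][2] = 0 + 7 = 7) = -1 (attained at k = 0)
  C[1][0] = min over k of (A[1][0] + B[0][0] = 6 + -4 = 2, A[1][1] + B[1][0] = 4 + 4 = 8, A[1][2] + B[2][0] = 5 + 0 = 5) = 2 (attained at k = 0)
  C[1][1] = min over k of (A[1][0] + B[0][1] = 6 + -4 = 2, A[1][1] + B[1][1] = 4 + 1 = 5, A[1][2] + B[2][1] = 5 + 10 = 15) = 2 (attained at k = 0)
  C[1][2] = min over k of (A[1][0] + B[0][2] = 6 + -5 = 1, A[1][1] + B[1][2] = 4 + 6 = 10, A[1][2] + B[2][2] = 5 + 7 = 12) = 1 (attained at k = 0)
  C[2][0] = min over k of (A[2][0] + B[0][0] = 9 + -4 = 5, A[2][1] + B[1][0] = 2 + 4 = 6, A[2][2] + B[2][0] = 10 + 0 = 10) = 5 (attained at k = 0)
  C[2][1] = min over k of (A[2][0] + B[0][1] = 9 + -4 = 5, A[2][1] + B[1][1] = 2 + 1 = 3, A[2][2] + B[2][1] = 10 + 10 = 20) = 3 (attained at k = 1)
  C[2][2] = min over k of (A[2][0] + B[0][2] = 9 + -5 = 4, A[2][1] + B[1][2] = 2 + 6 = 8, A[2][2] + B[2][2] = 10 + 7 = 17) = 4 (attained at k = 0)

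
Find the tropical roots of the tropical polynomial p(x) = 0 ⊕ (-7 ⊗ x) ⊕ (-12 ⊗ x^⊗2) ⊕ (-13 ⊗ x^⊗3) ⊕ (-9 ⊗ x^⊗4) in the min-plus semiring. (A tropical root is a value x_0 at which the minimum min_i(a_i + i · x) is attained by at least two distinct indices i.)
Roots: {-4, 1, 5, 7}

Each tropical root is a break point of the lower envelope of the lines y = a_i + i · x (there are 5 lines, with slopes 0, 1, ..., 4). Only the lines that attain the minimum somewhere contribute to roots; other lines are dominated. Here the surviving (envelope) indices are i = 4, i = 3, i = 2, i = 1, i = 0.
Intersections between consecutive envelope lines give the roots: for adjacent envelope indices i < j the intersection is x = (a_i − a_j) / (j − i). Reading off the sorted break points: {-4, 1, 5, 7}.
Verification: at each break x_0, at least two indices attain the minimum of min_i(a_i + i · x_0).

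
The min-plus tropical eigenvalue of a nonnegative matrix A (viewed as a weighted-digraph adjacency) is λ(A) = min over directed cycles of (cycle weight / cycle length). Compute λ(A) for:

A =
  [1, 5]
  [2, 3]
λ(A) = 1

Enumerate directed cycles and compute their means (weight / length). Sample:
  cycle 0 → 0: weight = 1, length = 1, mean = 1/1 ≈ 1.000
  cycle 1 → 1: weight = 3, length = 1, mean = 3/1 ≈ 3.000
  cycle 0 → 1 → 0: weight = 7, length = 2, mean = 7/2 ≈ 3.500
  cycle 1 → 0 → 1: weight = 7, length = 2, mean = 7/2 ≈ 3.500
Minimum mean = 1.000, attained e.g. along the cycle 0 → 0 with weight 1 and length 1. So λ(A) = 1/1 = 1.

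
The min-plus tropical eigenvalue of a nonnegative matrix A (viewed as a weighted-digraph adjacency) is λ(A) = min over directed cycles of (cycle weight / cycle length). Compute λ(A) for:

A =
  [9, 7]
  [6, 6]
λ(A) = 6

Enumerate directed cycles and compute their means (weight / length). Sample:
  cycle 0 → 0: weight = 9, length = 1, mean = 9/1 ≈ 9.000
  cycle 1 → 1: weight = 6, length = 1, mean = 6/1 ≈ 6.000
  cycle 0 → 1 → 0: weight = 13, length = 2, mean = 13/2 ≈ 6.500
  cycle 1 → 0 → 1: weight = 13, length = 2, mean = 13/2 ≈ 6.500
Minimum mean = 6.000, attained e.g. along the cycle 1 → 1 with weight 6 and length 1. So λ(A) = 6/1 = 6.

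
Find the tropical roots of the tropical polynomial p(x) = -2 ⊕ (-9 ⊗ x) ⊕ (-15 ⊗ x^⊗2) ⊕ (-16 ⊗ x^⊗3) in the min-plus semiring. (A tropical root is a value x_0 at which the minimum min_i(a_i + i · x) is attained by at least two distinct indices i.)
Roots: {1, 6, 7}

Each tropical root is a break point of the lower envelope of the lines y = a_i + i · x (there are 4 lines, with slopes 0, 1, ..., 3). Only the lines that attain the minimum somewhere contribute to roots; other lines are dominated. Here the surviving (envelope) indices are i = 3, i = 2, i = 1, i = 0.
Intersections between consecutive envelope lines give the roots: for adjacent envelope indices i < j the intersection is x = (a_i − a_j) / (j − i). Reading off the sorted break points: {1, 6, 7}.
Verification: at each break x_0, at least two indices attain the minimum of min_i(a_i + i · x_0).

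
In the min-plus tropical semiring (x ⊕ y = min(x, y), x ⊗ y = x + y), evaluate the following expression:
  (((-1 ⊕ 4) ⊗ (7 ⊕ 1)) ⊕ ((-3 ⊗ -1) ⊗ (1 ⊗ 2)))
(((-1 ⊕ 4) ⊗ (7 ⊕ 1)) ⊕ ((-3 ⊗ -1) ⊗ (1 ⊗ 2))) = -1

Expand innermost to outermost. Recall ⊕ takes the minimum of its arguments and ⊗ takes their sum. Working out the expression (((-1 ⊕ 4) ⊗ (7 ⊕ 1)) ⊕ ((-3 ⊗ -1) ⊗ (1 ⊗ 2))) gives -1.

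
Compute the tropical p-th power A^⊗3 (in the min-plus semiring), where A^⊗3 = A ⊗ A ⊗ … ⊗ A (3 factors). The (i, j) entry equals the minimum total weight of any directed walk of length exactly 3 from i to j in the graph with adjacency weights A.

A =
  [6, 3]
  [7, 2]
A^⊗3 =
  [12, 7]
  [11, 6]

Each entry (A^⊗3)_ij equals the minimum over all length-3 walks i = v_0 → v_1 → … → v_3 = j of Σ_t A[v_t][v_{t+1}]. For example, for (i, j) = (0, 1) we minimise over 4 possible intermediate vertex sequences; the minimum is 7, attained along the walk 0 → 1 → 1 → 1.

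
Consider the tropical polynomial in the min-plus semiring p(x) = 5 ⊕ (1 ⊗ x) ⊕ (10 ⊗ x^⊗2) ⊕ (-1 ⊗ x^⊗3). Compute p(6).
p(6) = 5

A tropical monomial a ⊗ x^⊗i evaluates to a + i · x. Evaluating each term at x = 6:
  Term 0 contributes 5 + 0 · 6 = 5
  Term 1 contributes 1 + 1 · 6 = 7
  Term 2 contributes 10 + 2 · 6 = 22
  Term 3 contributes -1 + 3 · 6 = 17
p(6) = ⊕ of these = min[5, 7, 22, 17] = 5.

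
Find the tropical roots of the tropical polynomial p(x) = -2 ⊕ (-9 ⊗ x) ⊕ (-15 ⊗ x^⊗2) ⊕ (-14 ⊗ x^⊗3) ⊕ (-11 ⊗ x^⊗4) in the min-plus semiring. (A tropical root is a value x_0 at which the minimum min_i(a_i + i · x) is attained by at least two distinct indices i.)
Roots: {-3, -1, 6, 7}

Each tropical root is a break point of the lower envelope of the lines y = a_i + i · x (there are 5 lines, with slopes 0, 1, ..., 4). Only the lines that attain the minimum somewhere contribute to roots; other lines are dominated. Here the surviving (envelope) indices are i = 4, i = 3, i = 2, i = 1, i = 0.
Intersections between consecutive envelope lines give the roots: for adjacent envelope indices i < j the intersection is x = (a_i − a_j) / (j − i). Reading off the sorted break points: {-3, -1, 6, 7}.
Verification: at each break x_0, at least two indices attain the minimum of min_i(a_i + i · x_0).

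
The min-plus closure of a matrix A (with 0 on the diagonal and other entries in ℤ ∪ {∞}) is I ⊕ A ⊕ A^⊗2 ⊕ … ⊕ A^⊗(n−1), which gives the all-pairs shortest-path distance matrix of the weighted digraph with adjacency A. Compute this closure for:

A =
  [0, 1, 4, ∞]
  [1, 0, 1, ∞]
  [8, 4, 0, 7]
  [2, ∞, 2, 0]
Closure =
  [0, 1, 2, 9]
  [1, 0, 1, 8]
  [5, 4, 0, 7]
  [2, 3, 2, 0]

This is the Floyd-Warshall all-pairs shortest-path computation. For each intermediate vertex k = 0, 1, …, 3, update dist[i][j] ← min(dist[i][j], dist[i][k] + dist[k][j]). The final matrix gives, for each (i, j), the minimum total weight of any directed path from i to j (possibly empty when i = j).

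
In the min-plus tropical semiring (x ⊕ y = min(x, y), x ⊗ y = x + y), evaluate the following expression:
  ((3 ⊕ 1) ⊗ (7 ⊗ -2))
((3 ⊕ 1) ⊗ (7 ⊗ -2)) = 6

Expand innermost to outermost. Recall ⊕ takes the minimum of its arguments and ⊗ takes their sum. Working out the expression ((3 ⊕ 1) ⊗ (7 ⊗ -2)) gives 6.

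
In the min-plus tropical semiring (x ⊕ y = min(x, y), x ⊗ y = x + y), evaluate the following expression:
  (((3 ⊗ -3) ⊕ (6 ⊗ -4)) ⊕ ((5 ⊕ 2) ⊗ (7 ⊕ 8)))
(((3 ⊗ -3) ⊕ (6 ⊗ -4)) ⊕ ((5 ⊕ 2) ⊗ (7 ⊕ 8))) = 0

Expand innermost to outermost. Recall ⊕ takes the minimum of its arguments and ⊗ takes their sum. Working out the expression (((3 ⊗ -3) ⊕ (6 ⊗ -4)) ⊕ ((5 ⊕ 2) ⊗ (7 ⊕ 8))) gives 0.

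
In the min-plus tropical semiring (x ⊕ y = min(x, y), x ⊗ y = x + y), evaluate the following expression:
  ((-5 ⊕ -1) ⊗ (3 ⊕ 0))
((-5 ⊕ -1) ⊗ (3 ⊕ 0)) = -5

Expand innermost to outermost. Recall ⊕ takes the minimum of its arguments and ⊗ takes their sum. Working out the expression ((-5 ⊕ -1) ⊗ (3 ⊕ 0)) gives -5.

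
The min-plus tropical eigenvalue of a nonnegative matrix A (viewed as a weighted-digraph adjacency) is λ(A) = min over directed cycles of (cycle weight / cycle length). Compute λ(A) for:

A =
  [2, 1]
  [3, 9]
λ(A) = 2

Enumerate directed cycles and compute their means (weight / length). Sample:
  cycle 0 → 0: weight = 2, length = 1, mean = 2/1 ≈ 2.000
  cycle 1 → 1: weight = 9, length = 1, mean = 9/1 ≈ 9.000
  cycle 0 → 1 → 0: weight = 4, length = 2, mean = 4/2 ≈ 2.000
  cycle 1 → 0 → 1: weight = 4, length = 2, mean = 4/2 ≈ 2.000
Minimum mean = 2.000, attained e.g. along the cycle 0 → 0 with weight 2 and length 1. So λ(A) = 2/1 = 2.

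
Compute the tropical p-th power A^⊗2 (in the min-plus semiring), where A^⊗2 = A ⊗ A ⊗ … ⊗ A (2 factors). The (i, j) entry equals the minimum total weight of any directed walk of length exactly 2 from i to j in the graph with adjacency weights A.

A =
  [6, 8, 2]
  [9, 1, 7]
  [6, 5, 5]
A^⊗2 =
  [8, 7, 7]
  [10, 2, 8]
  [11, 6, 8]

Each entry (A^⊗2)_ij equals the minimum over all length-2 walks i = v_0 → v_1 → … → v_2 = j of Σ_t A[v_t][v_{t+1}]. For example, for (i, j) = (0, 2) we minimise over 3 possible intermediate vertex sequences; the minimum is 7, attained along the walk 0 → 2 → 2.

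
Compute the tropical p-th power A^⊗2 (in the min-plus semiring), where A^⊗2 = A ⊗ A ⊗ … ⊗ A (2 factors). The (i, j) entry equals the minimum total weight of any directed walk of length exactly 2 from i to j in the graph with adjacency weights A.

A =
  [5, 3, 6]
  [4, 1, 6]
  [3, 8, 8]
A^⊗2 =
  [7, 4, 9]
  [5, 2, 7]
  [8, 6, 9]

Each entry (A^⊗2)_ij equals the minimum over all length-2 walks i = v_0 → v_1 → … → v_2 = j of Σ_t A[v_t][v_{t+1}]. For example, for (i, j) = (0, 2) we minimise over 3 possible intermediate vertex sequences; the minimum is 9, attained along the walk 0 → 1 → 2.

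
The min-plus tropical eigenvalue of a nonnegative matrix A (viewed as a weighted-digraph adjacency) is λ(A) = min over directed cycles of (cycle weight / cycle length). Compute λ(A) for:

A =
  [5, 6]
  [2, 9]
λ(A) = 4

Enumerate directed cycles and compute their means (weight / length). Sample:
  cycle 0 → 0: weight = 5, length = 1, mean = 5/1 ≈ 5.000
  cycle 1 → 1: weight = 9, length = 1, mean = 9/1 ≈ 9.000
  cycle 0 → 1 → 0: weight = 8, length = 2, mean = 8/2 ≈ 4.000
  cycle 1 → 0 → 1: weight = 8, length = 2, mean = 8/2 ≈ 4.000
Minimum mean = 4.000, attained e.g. along the cycle 0 → 1 → 0 with weight 8 and length 2. So λ(A) = 8/2 = 4.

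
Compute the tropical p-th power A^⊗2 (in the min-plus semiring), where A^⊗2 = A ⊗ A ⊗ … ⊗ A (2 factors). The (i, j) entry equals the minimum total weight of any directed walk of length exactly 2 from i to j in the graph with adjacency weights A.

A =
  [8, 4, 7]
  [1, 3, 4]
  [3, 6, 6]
A^⊗2 =
  [5, 7, 8]
  [4, 5, 7]
  [7, 7, 10]

Each entry (A^⊗2)_ij equals the minimum over all length-2 walks i = v_0 → v_1 → … → v_2 = j of Σ_t A[v_t][v_{t+1}]. For example, for (i, j) = (0, 2) we minimise over 3 possible intermediate vertex sequences; the minimum is 8, attained along the walk 0 → 1 → 2.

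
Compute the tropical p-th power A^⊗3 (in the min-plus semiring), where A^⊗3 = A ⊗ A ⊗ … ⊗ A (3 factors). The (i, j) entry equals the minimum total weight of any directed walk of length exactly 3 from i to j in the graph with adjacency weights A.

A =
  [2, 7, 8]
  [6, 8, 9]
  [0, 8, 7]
A^⊗3 =
  [6, 11, 12]
  [10, 15, 16]
  [4, 9, 10]

Each entry (A^⊗3)_ij equals the minimum over all length-3 walks i = v_0 → v_1 → … → v_3 = j of Σ_t A[v_t][v_{t+1}]. For example, for (i, j) = (0, 2) we minimise over 9 possible intermediate vertex sequences; the minimum is 12, attained along the walk 0 → 0 → 0 → 2.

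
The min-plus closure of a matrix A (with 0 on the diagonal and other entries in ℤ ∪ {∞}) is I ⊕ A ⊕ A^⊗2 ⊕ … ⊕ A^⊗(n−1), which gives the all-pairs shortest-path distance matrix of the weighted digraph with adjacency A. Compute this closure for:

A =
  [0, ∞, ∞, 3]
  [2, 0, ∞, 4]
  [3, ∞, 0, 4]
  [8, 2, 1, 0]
Closure =
  [0, 5, 4, 3]
  [2, 0, 5, 4]
  [3, 6, 0, 4]
  [4, 2, 1, 0]

This is the Floyd-Warshall all-pairs shortest-path computation. For each intermediate vertex k = 0, 1, …, 3, update dist[i][j] ← min(dist[i][j], dist[i][k] + dist[k][j]). The final matrix gives, for each (i, j), the minimum total weight of any directed path from i to j (possibly empty when i = j).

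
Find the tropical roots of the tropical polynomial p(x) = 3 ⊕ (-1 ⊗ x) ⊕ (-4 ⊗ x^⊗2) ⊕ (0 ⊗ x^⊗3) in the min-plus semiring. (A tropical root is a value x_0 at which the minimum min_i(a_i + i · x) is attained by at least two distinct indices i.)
Roots: {-4, 3, 4}

Each tropical root is a break point of the lower envelope of the lines y = a_i + i · x (there are 4 lines, with slopes 0, 1, ..., 3). Only the lines that attain the minimum somewhere contribute to roots; other lines are dominated. Here the surviving (envelope) indices are i = 3, i = 2, i = 1, i = 0.
Intersections between consecutive envelope lines give the roots: for adjacent envelope indices i < j the intersection is x = (a_i − a_j) / (j − i). Reading off the sorted break points: {-4, 3, 4}.
Verification: at each break x_0, at least two indices attain the minimum of min_i(a_i + i · x_0).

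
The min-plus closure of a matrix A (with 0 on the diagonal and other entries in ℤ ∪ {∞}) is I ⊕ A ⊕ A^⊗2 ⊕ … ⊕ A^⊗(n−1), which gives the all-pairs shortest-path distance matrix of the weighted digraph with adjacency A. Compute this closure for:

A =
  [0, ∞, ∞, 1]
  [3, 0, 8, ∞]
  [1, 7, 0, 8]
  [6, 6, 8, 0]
Closure =
  [0, 7, 9, 1]
  [3, 0, 8, 4]
  [1, 7, 0, 2]
  [6, 6, 8, 0]

This is the Floyd-Warshall all-pairs shortest-path computation. For each intermediate vertex k = 0, 1, …, 3, update dist[i][j] ← min(dist[i][j], dist[i][k] + dist[k][j]). The final matrix gives, for each (i, j), the minimum total weight of any directed path from i to j (possibly empty when i = j).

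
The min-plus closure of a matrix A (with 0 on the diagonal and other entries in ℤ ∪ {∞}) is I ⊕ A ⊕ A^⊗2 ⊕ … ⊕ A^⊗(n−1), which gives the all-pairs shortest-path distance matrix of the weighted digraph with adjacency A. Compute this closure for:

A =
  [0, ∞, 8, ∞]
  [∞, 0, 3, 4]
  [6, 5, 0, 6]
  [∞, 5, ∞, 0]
Closure =
  [0, 13, 8, 14]
  [9, 0, 3, 4]
  [6, 5, 0, 6]
  [14, 5, 8, 0]

This is the Floyd-Warshall all-pairs shortest-path computation. For each intermediate vertex k = 0, 1, …, 3, update dist[i][j] ← min(dist[i][j], dist[i][k] + dist[k][j]). The final matrix gives, for each (i, j), the minimum total weight of any directed path from i to j (possibly empty when i = j).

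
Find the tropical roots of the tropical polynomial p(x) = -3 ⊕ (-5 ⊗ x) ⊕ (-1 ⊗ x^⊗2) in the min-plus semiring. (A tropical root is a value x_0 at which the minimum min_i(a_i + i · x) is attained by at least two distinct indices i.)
Roots: {-4, 2}

Each tropical root is a break point of the lower envelope of the lines y = a_i + i · x (there are 3 lines, with slopes 0, 1, ..., 2). Only the lines that attain the minimum somewhere contribute to roots; other lines are dominated. Here the surviving (envelope) indices are i = 2, i = 1, i = 0.
Intersections between consecutive envelope lines give the roots: for adjacent envelope indices i < j the intersection is x = (a_i − a_j) / (j − i). Reading off the sorted break points: {-4, 2}.
Verification: at each break x_0, at least two indices attain the minimum of min_i(a_i + i · x_0).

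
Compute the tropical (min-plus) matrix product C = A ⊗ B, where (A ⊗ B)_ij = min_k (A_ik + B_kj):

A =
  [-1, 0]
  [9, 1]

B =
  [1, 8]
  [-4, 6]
A ⊗ B =
  [-4, 6]
  [-3, 7]

Apply the min-plus product entry-by-entry:
  C[0][0] = min over k of (A[0][0] + B[0][0] = -1 + 1 = 0, A[0][1] + B[1][0] = 0 + -4 = -4) = -4 (attained at k = 1)
  C[0][1] = min over k of (A[0][0] + B[0][1] = -1 + 8 = 7, A[0][1] + B[1][1] = 0 + 6 = 6) = 6 (attained at k = 1)
  C[1][0] = min over k of (A[1][0] + B[0][0] = 9 + 1 = 10, A[1][1] + B[1][0] = 1 + -4 = -3) = -3 (attained at k = 1)
  C[1][1] = min over k of (A[1][0] + B[0][1] = 9 + 8 = 17, A[1][1] + B[1][1] = 1 + 6 = 7) = 7 (attained at k = 1)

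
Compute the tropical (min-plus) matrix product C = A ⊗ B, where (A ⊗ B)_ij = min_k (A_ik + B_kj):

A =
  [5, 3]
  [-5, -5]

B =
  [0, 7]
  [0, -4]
A ⊗ B =
  [3, -1]
  [-5, -9]

Apply the min-plus product entry-by-entry:
  C[0][0] = min over k of (A[0][0] + B[0][0] = 5 + 0 = 5, A[0][1] + B[1][0] = 3 + 0 = 3) = 3 (attained at k = 1)
  C[0][1] = min over k of (A[0][0] + B[0][1] = 5 + 7 = 12, A[0][1] + B[1][1] = 3 + -4 = -1) = -1 (attained at k = 1)
  C[1][0] = min over k of (A[1][0] + B[0][0] = -5 + 0 = -5, A[1][1] + B[1][0] = -5 + 0 = -5) = -5 (attained at k = 0)
  C[1][1] = min over k of (A[1][0] + B[0][1] = -5 + 7 = 2, A[1][1] + B[1][1] = -5 + -4 = -9) = -9 (attained at k = 1)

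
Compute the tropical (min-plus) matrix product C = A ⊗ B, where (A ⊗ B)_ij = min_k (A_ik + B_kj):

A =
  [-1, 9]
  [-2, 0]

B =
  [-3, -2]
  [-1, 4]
A ⊗ B =
  [-4, -3]
  [-5, -4]

Apply the min-plus product entry-by-entry:
  C[0][0] = min over k of (A[0][0] + B[0][0] = -1 + -3 = -4, A[0][1] + B[1][0] = 9 + -1 = 8) = -4 (attained at k = 0)
  C[0][1] = min over k of (A[0][0] + B[0][1] = -1 + -2 = -3, A[0][1] + B[1][1] = 9 + 4 = 13) = -3 (attained at k = 0)
  C[1][0] = min over k of (A[1][0] + B[0][0] = -2 + -3 = -5, A[1][1] + B[1][0] = 0 + -1 = -1) = -5 (attained at k = 0)
  C[1][1] = min over k of (A[1][0] + B[0][1] = -2 + -2 = -4, A[1][1] + B[1][1] = 0 + 4 = 4) = -4 (attained at k = 0)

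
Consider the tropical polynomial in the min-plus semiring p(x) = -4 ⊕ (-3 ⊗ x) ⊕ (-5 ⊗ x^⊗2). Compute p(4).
p(4) = -4

A tropical monomial a ⊗ x^⊗i evaluates to a + i · x. Evaluating each term at x = 4:
  Term 0 contributes -4 + 0 · 4 = -4
  Term 1 contributes -3 + 1 · 4 = 1
  Term 2 contributes -5 + 2 · 4 = 3
p(4) = ⊕ of these = min[-4, 1, 3] = -4.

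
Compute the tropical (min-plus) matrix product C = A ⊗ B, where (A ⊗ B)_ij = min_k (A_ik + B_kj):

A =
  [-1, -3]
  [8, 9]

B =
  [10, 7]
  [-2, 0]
A ⊗ B =
  [-5, -3]
  [7, 9]

Apply the min-plus product entry-by-entry:
  C[0][0] = min over k of (A[0][0] + B[0][0] = -1 + 10 = 9, A[0][1] + B[1][0] = -3 + -2 = -5) = -5 (attained at k = 1)
  C[0][1] = min over k of (A[0][0] + B[0][1] = -1 + 7 = 6, A[0][1] + B[1][1] = -3 + 0 = -3) = -3 (attained at k = 1)
  C[1][0] = min over k of (A[1][0] + B[0][0] = 8 + 10 = 18, A[1][1] + B[1][0] = 9 + -2 = 7) = 7 (attained at k = 1)
  C[1][1] = min over k of (A[1][0] + B[0][1] = 8 + 7 = 15, A[1][1] + B[1][1] = 9 + 0 = 9) = 9 (attained at k = 1)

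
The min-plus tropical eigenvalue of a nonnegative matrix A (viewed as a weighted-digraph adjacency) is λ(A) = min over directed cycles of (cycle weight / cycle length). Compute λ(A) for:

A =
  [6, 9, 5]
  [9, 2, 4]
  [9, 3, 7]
λ(A) = 2

Enumerate directed cycles and compute their means (weight / length). Sample:
  cycle 0 → 0: weight = 6, length = 1, mean = 6/1 ≈ 6.000
  cycle 1 → 1: weight = 2, length = 1, mean = 2/1 ≈ 2.000
  cycle 2 → 2: weight = 7, length = 1, mean = 7/1 ≈ 7.000
  cycle 0 → 1 → 0: weight = 18, length = 2, mean = 18/2 ≈ 9.000
  cycle 0 → 2 → 0: weight = 14, length = 2, mean = 14/2 ≈ 7.000
  cycle 1 → 0 → 1: weight = 18, length = 2, mean = 18/2 ≈ 9.000
Minimum mean = 2.000, attained e.g. along the cycle 1 → 1 with weight 2 and length 1. So λ(A) = 2/1 = 2.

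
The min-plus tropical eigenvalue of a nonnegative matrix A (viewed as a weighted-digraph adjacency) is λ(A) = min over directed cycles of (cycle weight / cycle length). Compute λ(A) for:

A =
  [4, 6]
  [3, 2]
λ(A) = 2

Enumerate directed cycles and compute their means (weight / length). Sample:
  cycle 0 → 0: weight = 4, length = 1, mean = 4/1 ≈ 4.000
  cycle 1 → 1: weight = 2, length = 1, mean = 2/1 ≈ 2.000
  cycle 0 → 1 → 0: weight = 9, length = 2, mean = 9/2 ≈ 4.500
  cycle 1 → 0 → 1: weight = 9, length = 2, mean = 9/2 ≈ 4.500
Minimum mean = 2.000, attained e.g. along the cycle 1 → 1 with weight 2 and length 1. So λ(A) = 2/1 = 2.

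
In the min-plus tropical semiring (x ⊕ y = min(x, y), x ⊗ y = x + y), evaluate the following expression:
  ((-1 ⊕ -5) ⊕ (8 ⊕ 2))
((-1 ⊕ -5) ⊕ (8 ⊕ 2)) = -5

Expand innermost to outermost. Recall ⊕ takes the minimum of its arguments and ⊗ takes their sum. Working out the expression ((-1 ⊕ -5) ⊕ (8 ⊕ 2)) gives -5.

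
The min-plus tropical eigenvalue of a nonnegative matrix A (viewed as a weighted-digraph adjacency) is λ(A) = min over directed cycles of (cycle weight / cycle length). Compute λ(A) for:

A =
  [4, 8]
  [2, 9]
λ(A) = 4

Enumerate directed cycles and compute their means (weight / length). Sample:
  cycle 0 → 0: weight = 4, length = 1, mean = 4/1 ≈ 4.000
  cycle 1 → 1: weight = 9, length = 1, mean = 9/1 ≈ 9.000
  cycle 0 → 1 → 0: weight = 10, length = 2, mean = 10/2 ≈ 5.000
  cycle 1 → 0 → 1: weight = 10, length = 2, mean = 10/2 ≈ 5.000
Minimum mean = 4.000, attained e.g. along the cycle 0 → 0 with weight 4 and length 1. So λ(A) = 4/1 = 4.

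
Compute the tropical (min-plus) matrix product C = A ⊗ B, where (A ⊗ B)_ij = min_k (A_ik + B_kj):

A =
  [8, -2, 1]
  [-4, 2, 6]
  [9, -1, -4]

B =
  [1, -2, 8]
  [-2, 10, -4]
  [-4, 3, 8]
A ⊗ B =
  [-4, 4, -6]
  [-3, -6, -2]
  [-8, -1, -5]

Apply the min-plus product entry-by-entry:
  C[0][0] = min over k of (A[0][0] + B[0][0] = 8 + 1 = 9, A[0][1] + B[1][0] = -2 + -2 = -4, A[0][2] + B[2][0] = 1 + -4 = -3) = -4 (attained at k = 1)
  C[0][1] = min over k of (A[0][0] + B[0][1] = 8 + -2 = 6, A[0][1] + B[1][1] = -2 + 10 = 8, A[0][2] + B[2][1] = 1 + 3 = 4) = 4 (attained at k = 2)
  C[0][2] = min over k of (A[0][0] + B[0][2] = 8 + 8 = 16, A[0][1] + B[1][2] = -2 + -4 = -6, A[0][2] + B[2][2] = 1 + 8 = 9) = -6 (attained at k = 1)
  C[1][0] = min over k of (A[1][0] + B[0][0] = -4 + 1 = -3, A[1][1] + B[1][0] = 2 + -2 = 0, A[1][2] + B[2][0] = 6 + -4 = 2) = -3 (attained at k = 0)
  C[1][1] = min over k of (A[1][0] + B[0][1] = -4 + -2 = -6, A[1][1] + B[1][1] = 2 + 10 = 12, A[1][2] + B[2][1] = 6 + 3 = 9) = -6 (attained at k = 0)
  C[1][2] = min over k of (A[1][0] + B[0][2] = -4 + 8 = 4, A[1][1] + B[1][2] = 2 + -4 = -2, A[1][2] + B[2][2] = 6 + 8 = 14) = -2 (attained at k = 1)
  C[2][0] = min over k of (A[2][0] + B[0][0] = 9 + 1 = 10, A[2][1] + B[1][0] = -1 + -2 = -3, A[2][2] + B[2][0] = -4 + -4 = -8) = -8 (attained at k = 2)
  C[2][1] = min over k of (A[2][0] + B[0][1] = 9 + -2 = 7, A[2][1] + B[1][1] = -1 + 10 = 9, A[2][2] + B[2][1] = -4 + 3 = -1) = -1 (attained at k = 2)
  C[2][2] = min over k of (A[2][0] + B[0][2] = 9 + 8 = 17, A[2][1] + B[1][2] = -1 + -4 = -5, A[2][2] + B[2][2] = -4 + 8 = 4) = -5 (attained at k = 1)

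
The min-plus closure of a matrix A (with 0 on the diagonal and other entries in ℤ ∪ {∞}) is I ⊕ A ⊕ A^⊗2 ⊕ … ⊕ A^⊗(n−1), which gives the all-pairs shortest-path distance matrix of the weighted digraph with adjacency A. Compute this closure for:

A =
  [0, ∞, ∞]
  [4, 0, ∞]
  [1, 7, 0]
Closure =
  [0, ∞, ∞]
  [4, 0, ∞]
  [1, 7, 0]

This is the Floyd-Warshall all-pairs shortest-path computation. For each intermediate vertex k = 0, 1, …, 2, update dist[i][j] ← min(dist[i][j], dist[i][k] + dist[k][j]). The final matrix gives, for each (i, j), the minimum total weight of any directed path from i to j (possibly empty when i = j).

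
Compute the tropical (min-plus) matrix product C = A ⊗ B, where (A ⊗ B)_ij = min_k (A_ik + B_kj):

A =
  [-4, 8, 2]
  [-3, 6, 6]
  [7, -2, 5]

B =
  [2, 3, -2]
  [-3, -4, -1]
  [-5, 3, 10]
A ⊗ B =
  [-3, -1, -6]
  [-1, 0, -5]
  [-5, -6, -3]

Apply the min-plus product entry-by-entry:
  C[0][0] = min over k of (A[0][0] + B[0][0] = -4 + 2 = -2, A[0][1] + B[1][0] = 8 + -3 = 5, A[0][2] + B[2][0] = 2 + -5 = -3) = -3 (attained at k = 2)
  C[0][1] = min over k of (A[0][0] + B[0][1] = -4 + 3 = -1, A[0][1] + B[1][1] = 8 + -4 = 4, A[0][2] + B[2][1] = 2 + 3 = 5) = -1 (attained at k = 0)
  C[0][2] = min over k of (A[0][0] + B[0][2] = -4 + -2 = -6, A[0][1] + B[1][2] = 8 + -1 = 7, A[0][2] + B[2][2] = 2 + 10 = 12) = -6 (attained at k = 0)
  C[1][0] = min over k of (A[1][0] + B[0][0] = -3 + 2 = -1, A[1][1] + B[1][0] = 6 + -3 = 3, A[1][2] + B[2][0] = 6 + -5 = 1) = -1 (attained at k = 0)
  C[1][1] = min over k of (A[1][0] + B[0][1] = -3 + 3 = 0, A[1][1] + B[1][1] = 6 + -4 = 2, A[1][2] + B[2][1] = 6 + 3 = 9) = 0 (attained at k = 0)
  C[1][2] = min over k of (A[1][0] + B[0][2] = -3 + -2 = -5, A[1][1] + B[1][2] = 6 + -1 = 5, A[1][2] + B[2][2] = 6 + 10 = 16) = -5 (attained at k = 0)
  C[2][0] = min over k of (A[2][0] + B[0][0] = 7 + 2 = 9, A[2][1] + B[1][0] = -2 + -3 = -5, A[2][2] + B[2][0] = 5 + -5 = 0) = -5 (attained at k = 1)
  C[2][1] = min over k of (A[2][0] + B[0][1] = 7 + 3 = 10, A[2][1] + B[1][1] = -2 + -4 = -6, A[2][2] + B[2][1] = 5 + 3 = 8) = -6 (attained at k = 1)
  C[2][2] = min over k of (A[2][0] + B[0][2] = 7 + -2 = 5, A[2][1] + B[1][2] = -2 + -1 = -3, A[2][2] + B[2][2] = 5 + 10 = 15) = -3 (attained at k = 1)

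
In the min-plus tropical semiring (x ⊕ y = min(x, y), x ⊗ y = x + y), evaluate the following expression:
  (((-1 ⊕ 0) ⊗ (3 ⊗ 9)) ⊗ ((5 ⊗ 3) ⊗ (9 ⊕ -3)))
(((-1 ⊕ 0) ⊗ (3 ⊗ 9)) ⊗ ((5 ⊗ 3) ⊗ (9 ⊕ -3))) = 16

Expand innermost to outermost. Recall ⊕ takes the minimum of its arguments and ⊗ takes their sum. Working out the expression (((-1 ⊕ 0) ⊗ (3 ⊗ 9)) ⊗ ((5 ⊗ 3) ⊗ (9 ⊕ -3))) gives 16.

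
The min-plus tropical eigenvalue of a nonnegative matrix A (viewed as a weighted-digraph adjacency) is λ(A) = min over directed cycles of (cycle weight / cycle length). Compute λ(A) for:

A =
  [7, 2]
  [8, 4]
λ(A) = 4

Enumerate directed cycles and compute their means (weight / length). Sample:
  cycle 0 → 0: weight = 7, length = 1, mean = 7/1 ≈ 7.000
  cycle 1 → 1: weight = 4, length = 1, mean = 4/1 ≈ 4.000
  cycle 0 → 1 → 0: weight = 10, length = 2, mean = 10/2 ≈ 5.000
  cycle 1 → 0 → 1: weight = 10, length = 2, mean = 10/2 ≈ 5.000
Minimum mean = 4.000, attained e.g. along the cycle 1 → 1 with weight 4 and length 1. So λ(A) = 4/1 = 4.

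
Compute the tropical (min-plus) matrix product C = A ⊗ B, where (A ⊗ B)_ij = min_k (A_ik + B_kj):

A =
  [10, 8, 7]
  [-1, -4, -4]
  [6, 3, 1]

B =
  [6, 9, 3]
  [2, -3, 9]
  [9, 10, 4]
A ⊗ B =
  [10, 5, 11]
  [-2, -7, 0]
  [5, 0, 5]

Apply the min-plus product entry-by-entry:
  C[0][0] = min over k of (A[0][0] + B[0][0] = 10 + 6 = 16, A[0][1] + B[1][0] = 8 + 2 = 10, A[0][2] + B[2][0] = 7 + 9 = 16) = 10 (attained at k = 1)
  C[0][1] = min over k of (A[0][0] + B[0][1] = 10 + 9 = 19, A[0][1] + B[1][1] = 8 + -3 = 5, A[0][2] + B[2][1] = 7 + 10 = 17) = 5 (attained at k = 1)
  C[0][2] = min over k of (A[0][0] + B[0][2] = 10 + 3 = 13, A[0][1] + B[1][2] = 8 + 9 = 17, A[0][2] + B[2][2] = 7 + 4 = 11) = 11 (attained at k = 2)
  C[1][0] = min over k of (A[1][0] + B[0][0] = -1 + 6 = 5, A[1][1] + B[1][0] = -4 + 2 = -2, A[1][2] + B[2][0] = -4 + 9 = 5) = -2 (attained at k = 1)
  C[1][1] = min over k of (A[1][0] + B[0][1] = -1 + 9 = 8, A[1][1] + B[1][1] = -4 + -3 = -7, A[1][2] + B[2][1] = -4 + 10 = 6) = -7 (attained at k = 1)
  C[1][2] = min over k of (A[1][0] + B[0][2] = -1 + 3 = 2, A[1][1] + B[1][2] = -4 + 9 = 5, A[1][2] + B[2][2] = -4 + 4 = 0) = 0 (attained at k = 2)
  C[2][0] = min over k of (A[2][0] + B[0][0] = 6 + 6 = 12, A[2][1] + B[1][0] = 3 + 2 = 5, A[2][2] + B[2][0] = 1 + 9 = 10) = 5 (attained at k = 1)
  C[2][1] = min over k of (A[2][0] + B[0][1] = 6 + 9 = 15, A[2][1] + B[1][1] = 3 + -3 = 0, A[2][2] + B[2][1] = 1 + 10 = 11) = 0 (attained at k = 1)
  C[2][2] = min over k of (A[2][0] + B[0][2] = 6 + 3 = 9, A[2][1] + B[1][2] = 3 + 9 = 12, A[2][2] + B[2][2] = 1 + 4 = 5) = 5 (attained at k = 2)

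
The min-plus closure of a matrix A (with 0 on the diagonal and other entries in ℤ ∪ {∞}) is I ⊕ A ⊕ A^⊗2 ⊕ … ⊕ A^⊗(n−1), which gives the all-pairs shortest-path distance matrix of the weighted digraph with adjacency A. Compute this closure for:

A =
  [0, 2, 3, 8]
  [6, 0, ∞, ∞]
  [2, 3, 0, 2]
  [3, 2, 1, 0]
Closure =
  [0, 2, 3, 5]
  [6, 0, 9, 11]
  [2, 3, 0, 2]
  [3, 2, 1, 0]

This is the Floyd-Warshall all-pairs shortest-path computation. For each intermediate vertex k = 0, 1, …, 3, update dist[i][j] ← min(dist[i][j], dist[i][k] + dist[k][j]). The final matrix gives, for each (i, j), the minimum total weight of any directed path from i to j (possibly empty when i = j).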